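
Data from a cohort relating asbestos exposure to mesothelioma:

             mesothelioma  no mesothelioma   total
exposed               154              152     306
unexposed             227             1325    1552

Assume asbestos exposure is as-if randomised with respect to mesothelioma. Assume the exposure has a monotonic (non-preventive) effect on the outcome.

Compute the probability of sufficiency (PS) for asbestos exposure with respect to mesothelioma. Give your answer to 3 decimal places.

p₁ = P(outcome | exposed) = 154/306 = 0.50327
p₀ = P(outcome | unexposed) = 227/1552 = 0.14626
Under exogeneity and monotonicity, PS = (p₁ − p₀)/(1 − p₀).
PS = (0.50327 − 0.14626) / 0.85374 ≈ 0.4182

PS ≈ 0.418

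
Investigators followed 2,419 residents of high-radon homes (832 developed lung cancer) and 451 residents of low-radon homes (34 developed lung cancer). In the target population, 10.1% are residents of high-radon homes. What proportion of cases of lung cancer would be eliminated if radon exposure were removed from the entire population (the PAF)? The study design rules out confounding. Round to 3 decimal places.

p₁ = P(outcome | exposed) = 832/2419 = 0.34394
p₀ = P(outcome | unexposed) = 34/451 = 0.075388
Overall risk P(Y=1) = π·p₁ + (1−π)·p₀ = 0.101×0.34394 + 0.899×0.075388 = 0.10251.
Under exogeneity, PAF = [P(Y=1) − p₀] / P(Y=1).
PAF = (0.10251 − 0.075388) / 0.10251 ≈ 0.2646

PAF ≈ 0.265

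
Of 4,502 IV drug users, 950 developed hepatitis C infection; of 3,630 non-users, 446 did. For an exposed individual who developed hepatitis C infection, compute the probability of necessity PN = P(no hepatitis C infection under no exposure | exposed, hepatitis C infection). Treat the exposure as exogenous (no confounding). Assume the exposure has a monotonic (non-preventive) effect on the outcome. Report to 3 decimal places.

p₁ = P(outcome | exposed) = 950/4502 = 0.21102
p₀ = P(outcome | unexposed) = 446/3630 = 0.12287
Under exogeneity and monotonicity, PN = (p₁ − p₀) / p₁.
PN = (0.21102 − 0.12287) / 0.21102 = 0.088152 / 0.21102 ≈ 0.4177

PN ≈ 0.418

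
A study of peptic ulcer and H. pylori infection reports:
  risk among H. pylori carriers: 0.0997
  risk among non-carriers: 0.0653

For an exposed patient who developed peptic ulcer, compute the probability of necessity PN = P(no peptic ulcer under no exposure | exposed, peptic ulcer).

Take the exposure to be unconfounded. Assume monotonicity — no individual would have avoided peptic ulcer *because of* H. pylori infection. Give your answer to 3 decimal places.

PN ≈ 0.345

Let p₁ = 0.0997, p₀ = 0.0653.
Under exogeneity and monotonicity, PN = (p₁ − p₀) / p₁.
PN = (0.0997 − 0.0653) / 0.0997 = 0.0344 / 0.0997 ≈ 0.3450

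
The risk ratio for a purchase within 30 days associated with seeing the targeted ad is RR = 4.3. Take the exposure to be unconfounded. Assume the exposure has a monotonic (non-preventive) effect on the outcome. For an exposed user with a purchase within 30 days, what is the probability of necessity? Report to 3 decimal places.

PN ≈ 0.767

Under exogeneity and monotonicity, PN = (RR − 1) / RR = 1 − 1/RR.
PN = (4.3 − 1) / 4.3 = 3.3 / 4.3 ≈ 0.7674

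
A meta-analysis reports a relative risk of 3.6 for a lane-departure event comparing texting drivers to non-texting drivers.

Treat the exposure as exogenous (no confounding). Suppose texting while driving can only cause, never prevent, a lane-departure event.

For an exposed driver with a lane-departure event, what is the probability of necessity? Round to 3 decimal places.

Under exogeneity and monotonicity, PN = (RR − 1) / RR = 1 − 1/RR.
PN = (3.6 − 1) / 3.6 = 2.6 / 3.6 ≈ 0.7222

PN ≈ 0.722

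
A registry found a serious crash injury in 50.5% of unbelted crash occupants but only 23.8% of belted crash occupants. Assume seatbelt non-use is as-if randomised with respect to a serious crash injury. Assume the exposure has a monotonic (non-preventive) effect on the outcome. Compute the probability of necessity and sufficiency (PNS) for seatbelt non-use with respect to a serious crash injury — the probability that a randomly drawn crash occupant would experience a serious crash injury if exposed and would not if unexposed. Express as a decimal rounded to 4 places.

p₁ = 0.505, p₀ = 0.238.
Under exogeneity and monotonicity, PNS = p₁ − p₀.
PNS = 0.505 − 0.238 = 0.267

PNS ≈ 0.2670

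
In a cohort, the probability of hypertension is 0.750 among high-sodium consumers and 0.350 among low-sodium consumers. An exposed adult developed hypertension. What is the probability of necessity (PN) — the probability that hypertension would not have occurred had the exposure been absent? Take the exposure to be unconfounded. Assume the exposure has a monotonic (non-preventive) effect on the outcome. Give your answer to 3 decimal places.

PN ≈ 0.533

Let p₁ = 0.75, p₀ = 0.35.
Under exogeneity and monotonicity, PN = (p₁ − p₀) / p₁.
PN = (0.75 − 0.35) / 0.75 = 0.4 / 0.75 ≈ 0.5333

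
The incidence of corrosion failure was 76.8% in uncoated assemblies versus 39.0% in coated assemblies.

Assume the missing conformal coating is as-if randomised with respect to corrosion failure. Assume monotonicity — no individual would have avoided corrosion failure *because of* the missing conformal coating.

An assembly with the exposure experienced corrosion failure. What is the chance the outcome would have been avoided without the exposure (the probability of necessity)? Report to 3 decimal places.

p₁ = 0.768, p₀ = 0.39.
Under exogeneity and monotonicity, PN = (p₁ − p₀) / p₁.
PN = (0.768 − 0.39) / 0.768 = 0.378 / 0.768 ≈ 0.4922

PN ≈ 0.492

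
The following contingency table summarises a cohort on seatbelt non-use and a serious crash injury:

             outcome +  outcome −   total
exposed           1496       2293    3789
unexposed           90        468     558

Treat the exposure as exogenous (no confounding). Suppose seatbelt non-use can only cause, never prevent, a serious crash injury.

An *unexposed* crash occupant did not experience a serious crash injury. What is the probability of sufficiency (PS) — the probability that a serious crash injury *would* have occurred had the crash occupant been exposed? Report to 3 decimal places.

PS ≈ 0.278

p₁ = P(outcome | exposed) = 1496/3789 = 0.39483
p₀ = P(outcome | unexposed) = 90/558 = 0.16129
Under exogeneity and monotonicity, PS = (p₁ − p₀)/(1 − p₀).
PS = (0.39483 − 0.16129) / 0.83871 ≈ 0.2784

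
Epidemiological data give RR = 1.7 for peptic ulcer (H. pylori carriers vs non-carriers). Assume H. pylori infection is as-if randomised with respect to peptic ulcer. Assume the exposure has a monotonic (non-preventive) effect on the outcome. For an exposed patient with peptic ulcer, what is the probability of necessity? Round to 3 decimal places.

Under exogeneity and monotonicity, PN = (RR − 1) / RR = 1 − 1/RR.
PN = (1.7 − 1) / 1.7 = 0.7 / 1.7 ≈ 0.4118

PN ≈ 0.412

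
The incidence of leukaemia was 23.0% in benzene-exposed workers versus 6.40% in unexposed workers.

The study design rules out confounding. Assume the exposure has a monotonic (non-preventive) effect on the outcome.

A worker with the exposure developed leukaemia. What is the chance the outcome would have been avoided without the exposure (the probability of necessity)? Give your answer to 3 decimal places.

p₁ = 0.23, p₀ = 0.064.
Under exogeneity and monotonicity, PN = (p₁ − p₀) / p₁.
PN = (0.23 − 0.064) / 0.23 = 0.166 / 0.23 ≈ 0.7217

PN ≈ 0.722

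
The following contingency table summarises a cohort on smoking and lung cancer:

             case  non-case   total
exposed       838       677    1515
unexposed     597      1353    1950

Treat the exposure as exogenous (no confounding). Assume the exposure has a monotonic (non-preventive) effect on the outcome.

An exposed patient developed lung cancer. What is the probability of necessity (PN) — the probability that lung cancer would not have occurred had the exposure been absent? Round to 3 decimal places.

PN ≈ 0.447

p₁ = P(outcome | exposed) = 838/1515 = 0.55314
p₀ = P(outcome | unexposed) = 597/1950 = 0.30615
Under exogeneity and monotonicity, PN = (p₁ − p₀)/p₁.
PN = (0.55314 − 0.30615) / 0.55314 ≈ 0.4465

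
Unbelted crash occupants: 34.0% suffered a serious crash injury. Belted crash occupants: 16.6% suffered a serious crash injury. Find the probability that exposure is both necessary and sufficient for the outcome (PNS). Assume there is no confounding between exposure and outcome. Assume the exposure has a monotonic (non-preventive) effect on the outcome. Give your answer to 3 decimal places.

p₁ = 0.34, p₀ = 0.166.
Under exogeneity and monotonicity, PNS = p₁ − p₀.
PNS = 0.34 − 0.166 = 0.174

PNS ≈ 0.174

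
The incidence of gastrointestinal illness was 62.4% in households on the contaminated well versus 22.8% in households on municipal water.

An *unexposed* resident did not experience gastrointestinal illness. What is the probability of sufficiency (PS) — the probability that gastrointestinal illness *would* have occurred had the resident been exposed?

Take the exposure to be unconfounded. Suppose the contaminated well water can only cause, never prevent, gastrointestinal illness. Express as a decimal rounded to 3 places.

PS ≈ 0.513

p₁ = 0.624, p₀ = 0.228.
Under exogeneity and monotonicity, PS = (p₁ − p₀) / (1 − p₀).
PS = (0.624 − 0.228) / (1 − 0.228) = 0.396 / 0.772 ≈ 0.5130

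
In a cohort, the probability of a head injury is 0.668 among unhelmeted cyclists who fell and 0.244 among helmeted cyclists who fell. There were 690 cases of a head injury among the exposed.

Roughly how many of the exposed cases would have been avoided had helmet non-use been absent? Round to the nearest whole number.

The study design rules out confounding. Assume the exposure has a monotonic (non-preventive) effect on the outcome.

about 438 cases

Let p₁ = 0.668, p₀ = 0.244.
PN = (p₁ − p₀)/p₁ = (0.668 − 0.244) / 0.668 ≈ 0.63473.
Attributable cases ≈ PN × (exposed cases) = 0.63473 × 690 ≈ 437.96.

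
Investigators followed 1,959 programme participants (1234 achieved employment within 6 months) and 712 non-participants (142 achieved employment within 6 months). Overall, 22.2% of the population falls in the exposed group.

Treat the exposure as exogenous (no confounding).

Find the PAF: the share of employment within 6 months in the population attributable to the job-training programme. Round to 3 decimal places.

PAF ≈ 0.324

p₁ = P(outcome | exposed) = 1234/1959 = 0.62991
p₀ = P(outcome | unexposed) = 142/712 = 0.19944
Overall risk P(Y=1) = π·p₁ + (1−π)·p₀ = 0.222×0.62991 + 0.778×0.19944 = 0.295.
Under exogeneity, PAF = [P(Y=1) − p₀] / P(Y=1).
PAF = (0.295 − 0.19944) / 0.295 ≈ 0.3239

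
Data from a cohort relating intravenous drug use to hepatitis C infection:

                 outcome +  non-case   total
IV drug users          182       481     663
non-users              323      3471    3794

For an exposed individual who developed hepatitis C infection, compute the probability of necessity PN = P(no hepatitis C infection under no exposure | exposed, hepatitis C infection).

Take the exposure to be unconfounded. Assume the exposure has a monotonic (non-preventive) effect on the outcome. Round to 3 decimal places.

PN ≈ 0.690

p₁ = P(outcome | exposed) = 182/663 = 0.27451
p₀ = P(outcome | unexposed) = 323/3794 = 0.085134
Under exogeneity and monotonicity, PN = (p₁ − p₀)/p₁.
PN = (0.27451 − 0.085134) / 0.27451 ≈ 0.6899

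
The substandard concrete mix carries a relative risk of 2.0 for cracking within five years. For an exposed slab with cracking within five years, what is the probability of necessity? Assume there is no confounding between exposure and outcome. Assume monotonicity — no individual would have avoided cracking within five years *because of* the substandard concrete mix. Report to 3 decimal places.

Under exogeneity and monotonicity, PN = (RR − 1) / RR = 1 − 1/RR.
PN = (2.0 − 1) / 2.0 = 1 / 2.0 ≈ 0.5000

PN ≈ 0.500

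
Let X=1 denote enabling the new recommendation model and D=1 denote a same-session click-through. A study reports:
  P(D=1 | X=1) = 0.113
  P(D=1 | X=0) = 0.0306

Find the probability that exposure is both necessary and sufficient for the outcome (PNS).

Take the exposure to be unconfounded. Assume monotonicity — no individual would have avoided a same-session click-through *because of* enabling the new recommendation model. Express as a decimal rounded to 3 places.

PNS ≈ 0.082

Let p₁ = 0.113, p₀ = 0.0306.
Under exogeneity and monotonicity, PNS = p₁ − p₀.
PNS = 0.113 − 0.0306 = 0.0824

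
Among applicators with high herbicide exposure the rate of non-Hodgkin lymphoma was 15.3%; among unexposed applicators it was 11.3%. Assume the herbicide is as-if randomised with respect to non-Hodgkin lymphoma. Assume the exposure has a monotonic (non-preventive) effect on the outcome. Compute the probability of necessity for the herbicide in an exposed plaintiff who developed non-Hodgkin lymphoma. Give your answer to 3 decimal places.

PN ≈ 0.261

p₁ = 0.153, p₀ = 0.113.
Under exogeneity and monotonicity, PN = (p₁ − p₀) / p₁.
PN = (0.153 − 0.113) / 0.153 = 0.04 / 0.153 ≈ 0.2614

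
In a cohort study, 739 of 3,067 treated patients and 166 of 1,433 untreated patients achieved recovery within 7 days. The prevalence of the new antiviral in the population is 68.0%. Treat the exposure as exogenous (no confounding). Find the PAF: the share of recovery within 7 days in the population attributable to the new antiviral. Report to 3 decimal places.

PAF ≈ 0.423

p₁ = P(outcome | exposed) = 739/3067 = 0.24095
p₀ = P(outcome | unexposed) = 166/1433 = 0.11584
Overall risk P(Y=1) = π·p₁ + (1−π)·p₀ = 0.68×0.24095 + 0.32×0.11584 = 0.20092.
Under exogeneity, PAF = [P(Y=1) − p₀] / P(Y=1).
PAF = (0.20092 − 0.11584) / 0.20092 ≈ 0.4234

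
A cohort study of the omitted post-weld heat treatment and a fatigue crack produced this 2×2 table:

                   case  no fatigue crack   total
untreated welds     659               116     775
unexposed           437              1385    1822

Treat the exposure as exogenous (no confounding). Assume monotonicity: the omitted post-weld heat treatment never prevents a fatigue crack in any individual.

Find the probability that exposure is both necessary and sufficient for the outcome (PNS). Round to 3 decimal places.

p₁ = P(outcome | exposed) = 659/775 = 0.85032
p₀ = P(outcome | unexposed) = 437/1822 = 0.23985
Under exogeneity and monotonicity, PNS = p₁ − p₀.
PNS = 0.85032 − 0.23985 = 0.61048

PNS ≈ 0.610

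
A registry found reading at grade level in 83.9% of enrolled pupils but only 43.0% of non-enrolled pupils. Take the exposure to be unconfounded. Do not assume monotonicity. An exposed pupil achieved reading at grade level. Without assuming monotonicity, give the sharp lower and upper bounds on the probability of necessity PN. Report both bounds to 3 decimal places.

p₁ = 0.839, p₀ = 0.43.
Under exogeneity alone the bounds on PN are max{0,(p₁−p₀)/p₁} ≤ PN ≤ min{1,(1−p₀)/p₁}.
  lower = (p₁ − p₀)/p₁ = 0.409 / 0.839 ≈ 0.4875
  upper = min{1, (1 − p₀)/p₁} = 0.57 / 0.839 ≈ 0.6794

0.487 ≤ PN ≤ 0.679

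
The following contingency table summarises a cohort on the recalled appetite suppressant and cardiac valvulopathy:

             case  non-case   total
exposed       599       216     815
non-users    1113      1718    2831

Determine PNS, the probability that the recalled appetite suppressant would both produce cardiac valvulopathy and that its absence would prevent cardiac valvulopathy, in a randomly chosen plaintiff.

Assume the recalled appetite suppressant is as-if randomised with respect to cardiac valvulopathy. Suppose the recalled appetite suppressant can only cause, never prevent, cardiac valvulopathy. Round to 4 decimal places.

PNS ≈ 0.3418

p₁ = P(outcome | exposed) = 599/815 = 0.73497
p₀ = P(outcome | unexposed) = 1113/2831 = 0.39315
Under exogeneity and monotonicity, PNS = p₁ − p₀.
PNS = 0.73497 − 0.39315 = 0.34182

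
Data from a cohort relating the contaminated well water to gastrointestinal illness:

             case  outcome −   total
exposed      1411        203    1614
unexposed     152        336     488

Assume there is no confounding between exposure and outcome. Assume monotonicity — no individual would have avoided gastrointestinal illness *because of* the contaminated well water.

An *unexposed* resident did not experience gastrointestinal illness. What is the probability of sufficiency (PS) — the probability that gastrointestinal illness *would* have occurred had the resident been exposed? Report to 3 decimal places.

p₁ = P(outcome | exposed) = 1411/1614 = 0.87423
p₀ = P(outcome | unexposed) = 152/488 = 0.31148
Under exogeneity and monotonicity, PS = (p₁ − p₀) / (1 − p₀).
PS = (0.87423 − 0.31148) / (1 − 0.31148) = 0.56275 / 0.68852 ≈ 0.8173

PS ≈ 0.817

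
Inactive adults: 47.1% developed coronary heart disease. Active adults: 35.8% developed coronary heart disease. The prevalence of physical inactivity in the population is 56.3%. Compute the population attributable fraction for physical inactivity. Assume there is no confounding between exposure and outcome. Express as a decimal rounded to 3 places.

p₁ = 0.471, p₀ = 0.358.
Overall risk P(Y=1) = π·p₁ + (1−π)·p₀ = 0.563×0.471 + 0.437×0.358 = 0.42162.
Under exogeneity, PAF = [P(Y=1) − p₀] / P(Y=1).
PAF = (0.42162 − 0.358) / 0.42162 ≈ 0.1509

PAF ≈ 0.151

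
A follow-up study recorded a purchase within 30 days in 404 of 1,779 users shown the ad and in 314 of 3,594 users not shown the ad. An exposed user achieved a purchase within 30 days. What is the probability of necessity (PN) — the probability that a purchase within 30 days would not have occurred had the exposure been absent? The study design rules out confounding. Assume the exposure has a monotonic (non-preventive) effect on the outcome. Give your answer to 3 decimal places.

p₁ = P(outcome | exposed) = 404/1779 = 0.22709
p₀ = P(outcome | unexposed) = 314/3594 = 0.087368
Under exogeneity and monotonicity, PN = (p₁ − p₀) / p₁.
PN = (0.22709 − 0.087368) / 0.22709 = 0.13973 / 0.22709 ≈ 0.6153

PN ≈ 0.615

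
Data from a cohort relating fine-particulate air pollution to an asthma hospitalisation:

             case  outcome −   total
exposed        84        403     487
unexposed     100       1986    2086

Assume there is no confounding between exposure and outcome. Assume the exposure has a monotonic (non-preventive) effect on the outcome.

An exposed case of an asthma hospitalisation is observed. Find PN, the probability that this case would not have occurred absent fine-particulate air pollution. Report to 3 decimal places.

p₁ = P(outcome | exposed) = 84/487 = 0.17248
p₀ = P(outcome | unexposed) = 100/2086 = 0.047939
Under exogeneity and monotonicity, PN = (p₁ − p₀) / p₁.
PN = (0.17248 − 0.047939) / 0.17248 = 0.12455 / 0.17248 ≈ 0.7221

PN ≈ 0.722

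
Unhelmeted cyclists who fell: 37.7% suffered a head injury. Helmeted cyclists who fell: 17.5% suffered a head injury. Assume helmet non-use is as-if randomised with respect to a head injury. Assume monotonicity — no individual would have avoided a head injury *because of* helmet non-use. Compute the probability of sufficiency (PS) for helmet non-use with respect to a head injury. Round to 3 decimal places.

p₁ = 0.377, p₀ = 0.175.
Under exogeneity and monotonicity, PS = (p₁ − p₀) / (1 − p₀).
PS = (0.377 − 0.175) / (1 − 0.175) = 0.202 / 0.825 ≈ 0.2448

PS ≈ 0.245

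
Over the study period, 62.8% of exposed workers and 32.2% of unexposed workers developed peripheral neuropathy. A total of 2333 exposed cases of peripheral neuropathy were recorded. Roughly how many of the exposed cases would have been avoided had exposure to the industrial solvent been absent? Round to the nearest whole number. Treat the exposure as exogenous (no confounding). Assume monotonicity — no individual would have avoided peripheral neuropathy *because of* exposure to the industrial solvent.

p₁ = 0.628, p₀ = 0.322.
PN = (p₁ − p₀)/p₁ = (0.628 − 0.322) / 0.628 ≈ 0.48726.
Attributable cases ≈ PN × (exposed cases) = 0.48726 × 2333 ≈ 1136.78.

about 1137 cases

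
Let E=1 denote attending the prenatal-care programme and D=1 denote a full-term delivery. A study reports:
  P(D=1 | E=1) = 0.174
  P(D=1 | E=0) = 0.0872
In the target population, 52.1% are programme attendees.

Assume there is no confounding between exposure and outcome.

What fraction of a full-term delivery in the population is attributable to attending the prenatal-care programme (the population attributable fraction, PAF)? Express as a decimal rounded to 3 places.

PAF ≈ 0.342

Let p₁ = 0.174, p₀ = 0.0872.
Overall risk P(Y=1) = π·p₁ + (1−π)·p₀ = 0.521×0.174 + 0.479×0.0872 = 0.13242.
Under exogeneity, PAF = [P(Y=1) − p₀] / P(Y=1).
PAF = (0.13242 − 0.0872) / 0.13242 ≈ 0.3415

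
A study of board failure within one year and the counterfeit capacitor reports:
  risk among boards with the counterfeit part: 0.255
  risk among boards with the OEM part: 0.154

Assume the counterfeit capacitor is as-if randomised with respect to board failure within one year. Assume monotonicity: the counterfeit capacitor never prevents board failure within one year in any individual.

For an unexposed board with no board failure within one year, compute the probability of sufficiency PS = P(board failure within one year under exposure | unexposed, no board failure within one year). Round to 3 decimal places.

PS ≈ 0.119

Let p₁ = 0.255, p₀ = 0.154.
Under exogeneity and monotonicity, PS = (p₁ − p₀) / (1 − p₀).
PS = (0.255 − 0.154) / (1 − 0.154) = 0.101 / 0.846 ≈ 0.1194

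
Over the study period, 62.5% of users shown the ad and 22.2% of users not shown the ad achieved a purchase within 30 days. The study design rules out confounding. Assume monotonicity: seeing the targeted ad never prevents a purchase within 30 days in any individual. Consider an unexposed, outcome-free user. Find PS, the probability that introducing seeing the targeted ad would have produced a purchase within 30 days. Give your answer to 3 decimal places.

p₁ = 0.625, p₀ = 0.222.
Under exogeneity and monotonicity, PS = (p₁ − p₀) / (1 − p₀).
PS = (0.625 − 0.222) / (1 − 0.222) = 0.403 / 0.778 ≈ 0.5180

PS ≈ 0.518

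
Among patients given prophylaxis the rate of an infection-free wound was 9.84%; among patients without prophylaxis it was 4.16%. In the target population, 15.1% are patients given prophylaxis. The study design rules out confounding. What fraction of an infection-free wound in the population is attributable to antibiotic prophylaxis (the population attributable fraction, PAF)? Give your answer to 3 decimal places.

PAF ≈ 0.171

p₁ = 0.0984, p₀ = 0.0416.
Overall risk P(Y=1) = π·p₁ + (1−π)·p₀ = 0.151×0.0984 + 0.849×0.0416 = 0.050177.
Under exogeneity, PAF = [P(Y=1) − p₀] / P(Y=1).
PAF = (0.050177 − 0.0416) / 0.050177 ≈ 0.1709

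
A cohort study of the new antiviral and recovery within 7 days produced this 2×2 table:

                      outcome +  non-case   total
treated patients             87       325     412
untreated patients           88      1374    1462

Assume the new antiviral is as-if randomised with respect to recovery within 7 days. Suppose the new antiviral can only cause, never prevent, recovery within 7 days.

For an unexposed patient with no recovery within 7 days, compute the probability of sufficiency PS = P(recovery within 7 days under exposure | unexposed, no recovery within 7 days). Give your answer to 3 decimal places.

PS ≈ 0.161

p₁ = P(outcome | exposed) = 87/412 = 0.21117
p₀ = P(outcome | unexposed) = 88/1462 = 0.060192
Under exogeneity and monotonicity, PS = (p₁ − p₀) / (1 − p₀).
PS = (0.21117 − 0.060192) / (1 − 0.060192) = 0.15097 / 0.93981 ≈ 0.1606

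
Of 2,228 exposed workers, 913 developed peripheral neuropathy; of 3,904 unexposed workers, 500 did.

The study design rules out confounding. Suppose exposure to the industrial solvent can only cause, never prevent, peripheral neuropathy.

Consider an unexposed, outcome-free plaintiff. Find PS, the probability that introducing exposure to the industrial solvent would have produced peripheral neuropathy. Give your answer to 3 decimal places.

PS ≈ 0.323

p₁ = P(outcome | exposed) = 913/2228 = 0.40978
p₀ = P(outcome | unexposed) = 500/3904 = 0.12807
Under exogeneity and monotonicity, PS = (p₁ − p₀) / (1 − p₀).
PS = (0.40978 − 0.12807) / (1 − 0.12807) = 0.28171 / 0.87193 ≈ 0.3231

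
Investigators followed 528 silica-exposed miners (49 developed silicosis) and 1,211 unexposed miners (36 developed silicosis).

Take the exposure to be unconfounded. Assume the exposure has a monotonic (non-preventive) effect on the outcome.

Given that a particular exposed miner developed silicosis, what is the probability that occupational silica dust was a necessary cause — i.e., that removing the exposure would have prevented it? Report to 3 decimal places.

p₁ = P(outcome | exposed) = 49/528 = 0.092803
p₀ = P(outcome | unexposed) = 36/1211 = 0.029727
Under exogeneity and monotonicity, PN = (p₁ − p₀) / p₁.
PN = (0.092803 − 0.029727) / 0.092803 = 0.063076 / 0.092803 ≈ 0.6797

PN ≈ 0.680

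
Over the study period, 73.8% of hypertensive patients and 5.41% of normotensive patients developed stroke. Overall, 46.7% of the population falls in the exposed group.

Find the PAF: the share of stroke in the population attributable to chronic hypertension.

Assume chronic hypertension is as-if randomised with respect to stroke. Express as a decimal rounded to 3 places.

PAF ≈ 0.855

p₁ = 0.738, p₀ = 0.0541.
Overall risk P(Y=1) = π·p₁ + (1−π)·p₀ = 0.467×0.738 + 0.533×0.0541 = 0.37348.
Under exogeneity, PAF = [P(Y=1) − p₀] / P(Y=1).
PAF = (0.37348 − 0.0541) / 0.37348 ≈ 0.8551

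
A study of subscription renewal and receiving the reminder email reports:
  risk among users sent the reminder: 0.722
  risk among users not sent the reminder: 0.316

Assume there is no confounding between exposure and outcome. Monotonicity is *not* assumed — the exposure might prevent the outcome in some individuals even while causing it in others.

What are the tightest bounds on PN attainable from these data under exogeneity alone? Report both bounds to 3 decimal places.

Let p₁ = 0.722, p₀ = 0.316.
Under exogeneity alone the bounds on PN are max{0,(p₁−p₀)/p₁} ≤ PN ≤ min{1,(1−p₀)/p₁}.
  lower = (p₁ − p₀)/p₁ = 0.406 / 0.722 ≈ 0.5623
  upper = min{1, (1 − p₀)/p₁} = 0.684 / 0.722 ≈ 0.9474

0.562 ≤ PN ≤ 0.947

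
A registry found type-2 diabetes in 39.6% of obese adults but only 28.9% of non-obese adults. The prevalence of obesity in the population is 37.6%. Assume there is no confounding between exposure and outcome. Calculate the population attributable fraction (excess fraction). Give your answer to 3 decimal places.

p₁ = 0.396, p₀ = 0.289.
Overall risk P(Y=1) = π·p₁ + (1−π)·p₀ = 0.376×0.396 + 0.624×0.289 = 0.32923.
Under exogeneity, PAF = [P(Y=1) − p₀] / P(Y=1).
PAF = (0.32923 − 0.289) / 0.32923 ≈ 0.1222

PAF ≈ 0.122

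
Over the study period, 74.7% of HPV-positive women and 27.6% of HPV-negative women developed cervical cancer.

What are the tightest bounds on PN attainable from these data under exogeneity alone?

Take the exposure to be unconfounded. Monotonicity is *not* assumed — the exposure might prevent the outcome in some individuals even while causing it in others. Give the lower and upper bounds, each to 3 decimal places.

0.631 ≤ PN ≤ 0.969

p₁ = 0.747, p₀ = 0.276.
Under exogeneity alone the bounds on PN are max{0,(p₁−p₀)/p₁} ≤ PN ≤ min{1,(1−p₀)/p₁}.
  lower = (p₁ − p₀)/p₁ = 0.471 / 0.747 ≈ 0.6305
  upper = min{1, (1 − p₀)/p₁} = 0.724 / 0.747 ≈ 0.9692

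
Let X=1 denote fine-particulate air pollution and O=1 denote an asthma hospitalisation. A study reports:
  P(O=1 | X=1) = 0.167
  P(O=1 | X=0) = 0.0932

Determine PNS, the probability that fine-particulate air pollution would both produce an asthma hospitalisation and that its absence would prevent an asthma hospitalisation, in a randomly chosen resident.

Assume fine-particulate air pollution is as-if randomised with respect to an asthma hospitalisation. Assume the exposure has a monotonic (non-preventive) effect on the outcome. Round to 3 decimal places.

Let p₁ = 0.167, p₀ = 0.0932.
Under exogeneity and monotonicity, PNS = p₁ − p₀.
PNS = 0.167 − 0.0932 = 0.0738

PNS ≈ 0.074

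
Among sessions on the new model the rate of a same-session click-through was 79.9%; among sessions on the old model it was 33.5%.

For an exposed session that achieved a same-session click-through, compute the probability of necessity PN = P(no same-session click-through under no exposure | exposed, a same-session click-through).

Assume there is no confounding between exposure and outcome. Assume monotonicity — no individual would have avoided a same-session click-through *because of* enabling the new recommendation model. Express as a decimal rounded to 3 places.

PN ≈ 0.581

p₁ = 0.799, p₀ = 0.335.
Under exogeneity and monotonicity, PN = (p₁ − p₀) / p₁.
PN = (0.799 − 0.335) / 0.799 = 0.464 / 0.799 ≈ 0.5807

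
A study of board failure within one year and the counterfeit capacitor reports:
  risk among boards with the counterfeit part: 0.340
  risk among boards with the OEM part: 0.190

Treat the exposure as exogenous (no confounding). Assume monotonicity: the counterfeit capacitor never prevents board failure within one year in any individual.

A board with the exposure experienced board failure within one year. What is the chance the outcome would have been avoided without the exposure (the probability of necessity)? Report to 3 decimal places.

Let p₁ = 0.34, p₀ = 0.19.
Under exogeneity and monotonicity, PN = (p₁ − p₀) / p₁.
PN = (0.34 − 0.19) / 0.34 = 0.15 / 0.34 ≈ 0.4412

PN ≈ 0.441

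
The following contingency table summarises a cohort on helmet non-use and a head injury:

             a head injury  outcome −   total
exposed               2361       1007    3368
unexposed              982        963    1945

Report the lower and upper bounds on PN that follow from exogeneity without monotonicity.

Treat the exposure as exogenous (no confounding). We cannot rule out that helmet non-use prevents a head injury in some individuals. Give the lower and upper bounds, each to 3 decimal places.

p₁ = P(outcome | exposed) = 2361/3368 = 0.70101
p₀ = P(outcome | unexposed) = 982/1945 = 0.50488
Under exogeneity alone the bounds on PN are max{0,(p₁−p₀)/p₁} ≤ PN ≤ min{1,(1−p₀)/p₁}.
  lower = (p₁ − p₀)/p₁ = 0.19613 / 0.70101 ≈ 0.2798
  upper = min{1, (1 − p₀)/p₁} = 0.49512 / 0.70101 ≈ 0.7063

0.280 ≤ PN ≤ 0.706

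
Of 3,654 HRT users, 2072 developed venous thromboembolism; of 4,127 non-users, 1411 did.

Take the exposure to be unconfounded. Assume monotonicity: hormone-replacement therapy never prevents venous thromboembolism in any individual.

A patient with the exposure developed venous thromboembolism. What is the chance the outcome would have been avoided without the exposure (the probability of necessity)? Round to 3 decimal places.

p₁ = P(outcome | exposed) = 2072/3654 = 0.56705
p₀ = P(outcome | unexposed) = 1411/4127 = 0.34189
Under exogeneity and monotonicity, PN = (p₁ − p₀) / p₁.
PN = (0.56705 − 0.34189) / 0.56705 = 0.22515 / 0.56705 ≈ 0.3971

PN ≈ 0.397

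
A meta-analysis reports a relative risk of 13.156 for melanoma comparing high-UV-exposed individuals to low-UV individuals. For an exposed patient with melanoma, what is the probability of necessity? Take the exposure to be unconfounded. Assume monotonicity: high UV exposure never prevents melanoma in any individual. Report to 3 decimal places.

PN ≈ 0.924

Under exogeneity and monotonicity, PN = (RR − 1) / RR = 1 − 1/RR.
PN = (13.156 − 1) / 13.156 = 12.16 / 13.156 ≈ 0.9240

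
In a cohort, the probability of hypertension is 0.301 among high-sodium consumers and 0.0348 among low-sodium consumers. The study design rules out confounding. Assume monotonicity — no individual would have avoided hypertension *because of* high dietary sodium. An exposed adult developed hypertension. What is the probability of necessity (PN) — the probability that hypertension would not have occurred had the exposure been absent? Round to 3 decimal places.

Let p₁ = 0.301, p₀ = 0.0348.
Under exogeneity and monotonicity, PN = (p₁ − p₀) / p₁.
PN = (0.301 − 0.0348) / 0.301 = 0.2662 / 0.301 ≈ 0.8844

PN ≈ 0.884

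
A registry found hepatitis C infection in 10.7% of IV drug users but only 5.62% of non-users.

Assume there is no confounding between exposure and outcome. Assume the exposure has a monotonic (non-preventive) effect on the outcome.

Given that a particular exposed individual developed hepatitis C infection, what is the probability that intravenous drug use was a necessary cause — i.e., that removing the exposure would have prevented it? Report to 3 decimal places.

p₁ = 0.107, p₀ = 0.0562.
Under exogeneity and monotonicity, PN = (p₁ − p₀) / p₁.
PN = (0.107 − 0.0562) / 0.107 = 0.0508 / 0.107 ≈ 0.4748

PN ≈ 0.475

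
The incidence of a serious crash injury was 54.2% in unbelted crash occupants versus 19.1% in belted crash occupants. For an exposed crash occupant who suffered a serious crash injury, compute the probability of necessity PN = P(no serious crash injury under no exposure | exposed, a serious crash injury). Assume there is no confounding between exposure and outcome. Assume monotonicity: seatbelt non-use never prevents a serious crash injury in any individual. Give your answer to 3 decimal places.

PN ≈ 0.648

p₁ = 0.542, p₀ = 0.191.
Under exogeneity and monotonicity, PN = (p₁ − p₀) / p₁.
PN = (0.542 − 0.191) / 0.542 = 0.351 / 0.542 ≈ 0.6476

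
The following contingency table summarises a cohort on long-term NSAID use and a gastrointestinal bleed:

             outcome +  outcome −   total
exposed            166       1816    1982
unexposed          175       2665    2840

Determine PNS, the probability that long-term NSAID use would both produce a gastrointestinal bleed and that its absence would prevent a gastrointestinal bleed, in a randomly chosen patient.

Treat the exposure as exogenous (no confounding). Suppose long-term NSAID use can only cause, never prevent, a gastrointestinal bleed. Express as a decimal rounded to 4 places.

PNS ≈ 0.0221

p₁ = P(outcome | exposed) = 166/1982 = 0.083754
p₀ = P(outcome | unexposed) = 175/2840 = 0.06162
Under exogeneity and monotonicity, PNS = p₁ − p₀.
PNS = 0.083754 − 0.06162 = 0.022134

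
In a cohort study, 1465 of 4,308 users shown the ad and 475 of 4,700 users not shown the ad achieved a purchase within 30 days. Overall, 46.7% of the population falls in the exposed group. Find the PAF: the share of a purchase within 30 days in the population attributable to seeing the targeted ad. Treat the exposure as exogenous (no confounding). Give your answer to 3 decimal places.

p₁ = P(outcome | exposed) = 1465/4308 = 0.34006
p₀ = P(outcome | unexposed) = 475/4700 = 0.10106
Overall risk P(Y=1) = π·p₁ + (1−π)·p₀ = 0.467×0.34006 + 0.533×0.10106 = 0.21268.
Under exogeneity, PAF = [P(Y=1) − p₀] / P(Y=1).
PAF = (0.21268 − 0.10106) / 0.21268 ≈ 0.5248

PAF ≈ 0.525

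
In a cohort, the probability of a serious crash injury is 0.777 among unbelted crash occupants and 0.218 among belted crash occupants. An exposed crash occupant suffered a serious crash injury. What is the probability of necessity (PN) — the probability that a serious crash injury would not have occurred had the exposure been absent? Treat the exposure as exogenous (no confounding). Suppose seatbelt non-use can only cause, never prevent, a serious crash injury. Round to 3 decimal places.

Let p₁ = 0.777, p₀ = 0.218.
Under exogeneity and monotonicity, PN = (p₁ − p₀) / p₁.
PN = (0.777 − 0.218) / 0.777 = 0.559 / 0.777 ≈ 0.7194

PN ≈ 0.719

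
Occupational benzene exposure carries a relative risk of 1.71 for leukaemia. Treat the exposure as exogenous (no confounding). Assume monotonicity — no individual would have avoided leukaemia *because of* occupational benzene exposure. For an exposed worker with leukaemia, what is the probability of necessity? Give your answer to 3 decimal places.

Under exogeneity and monotonicity, PN = (RR − 1) / RR = 1 − 1/RR.
PN = (1.71 − 1) / 1.71 = 0.71 / 1.71 ≈ 0.4152

PN ≈ 0.415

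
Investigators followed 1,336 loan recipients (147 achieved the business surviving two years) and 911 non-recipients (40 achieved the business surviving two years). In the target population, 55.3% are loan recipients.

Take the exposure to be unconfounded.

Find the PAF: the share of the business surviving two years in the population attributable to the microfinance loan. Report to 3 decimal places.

p₁ = P(outcome | exposed) = 147/1336 = 0.11003
p₀ = P(outcome | unexposed) = 40/911 = 0.043908
Overall risk P(Y=1) = π·p₁ + (1−π)·p₀ = 0.553×0.11003 + 0.447×0.043908 = 0.080473.
Under exogeneity, PAF = [P(Y=1) − p₀] / P(Y=1).
PAF = (0.080473 − 0.043908) / 0.080473 ≈ 0.4544

PAF ≈ 0.454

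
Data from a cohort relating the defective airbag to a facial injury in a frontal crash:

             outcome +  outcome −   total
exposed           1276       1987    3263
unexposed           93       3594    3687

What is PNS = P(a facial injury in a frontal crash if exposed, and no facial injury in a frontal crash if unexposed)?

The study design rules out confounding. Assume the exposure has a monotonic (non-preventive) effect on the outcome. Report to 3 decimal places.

p₁ = P(outcome | exposed) = 1276/3263 = 0.39105
p₀ = P(outcome | unexposed) = 93/3687 = 0.025224
Under exogeneity and monotonicity, PNS = p₁ − p₀.
PNS = 0.39105 − 0.025224 = 0.36583

PNS ≈ 0.366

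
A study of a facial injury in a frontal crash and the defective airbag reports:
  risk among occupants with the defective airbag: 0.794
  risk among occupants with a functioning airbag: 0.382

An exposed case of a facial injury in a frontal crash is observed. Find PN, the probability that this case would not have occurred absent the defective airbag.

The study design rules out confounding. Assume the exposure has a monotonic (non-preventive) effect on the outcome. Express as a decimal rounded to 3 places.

Let p₁ = 0.794, p₀ = 0.382.
Under exogeneity and monotonicity, PN = (p₁ − p₀) / p₁.
PN = (0.794 − 0.382) / 0.794 = 0.412 / 0.794 ≈ 0.5189

PN ≈ 0.519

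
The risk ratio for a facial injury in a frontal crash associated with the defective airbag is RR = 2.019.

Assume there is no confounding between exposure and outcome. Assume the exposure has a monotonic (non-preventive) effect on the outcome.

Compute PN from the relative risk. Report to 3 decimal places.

Under exogeneity and monotonicity, PN = (RR − 1) / RR = 1 − 1/RR.
PN = (2.019 − 1) / 2.019 = 1.019 / 2.019 ≈ 0.5047

PN ≈ 0.505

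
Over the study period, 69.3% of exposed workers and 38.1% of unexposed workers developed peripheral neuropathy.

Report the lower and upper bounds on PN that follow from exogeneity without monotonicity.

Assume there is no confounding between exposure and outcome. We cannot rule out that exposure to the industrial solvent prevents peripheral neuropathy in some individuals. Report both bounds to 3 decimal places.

0.450 ≤ PN ≤ 0.893

p₁ = 0.693, p₀ = 0.381.
Under exogeneity alone the bounds on PN are max{0,(p₁−p₀)/p₁} ≤ PN ≤ min{1,(1−p₀)/p₁}.
  lower = (p₁ − p₀)/p₁ = 0.312 / 0.693 ≈ 0.4502
  upper = min{1, (1 − p₀)/p₁} = 0.619 / 0.693 ≈ 0.8932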